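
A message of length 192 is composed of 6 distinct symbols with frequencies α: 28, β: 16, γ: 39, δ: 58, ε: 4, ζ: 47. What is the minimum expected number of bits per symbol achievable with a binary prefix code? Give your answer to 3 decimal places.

Probabilities are the counts divided by 192.
Repeatedly combine the two least-probable nodes; the expected code length is the sum of the merged weights.
merge 1/48 + 1/12 → 5/48
merge 5/48 + 7/48 → 1/4
merge 13/64 + 47/192 → 43/96
merge 1/4 + 29/96 → 53/96
merge 43/96 + 53/96 → 1
L = 5/48 + 1/4 + 43/96 + 53/96 + 1 = 113/48 ≈ 2.354 bits/symbol.

2.354 bits/symbol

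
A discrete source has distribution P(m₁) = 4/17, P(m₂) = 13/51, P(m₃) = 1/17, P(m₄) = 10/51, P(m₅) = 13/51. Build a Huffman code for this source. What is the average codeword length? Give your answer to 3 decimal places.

2.255 bits/symbol

Repeatedly combine the two least-probable nodes; the expected code length is the sum of the merged weights.
merge 1/17 + 10/51 → 13/51
merge 4/17 + 13/51 → 25/51
merge 13/51 + 13/51 → 26/51
merge 25/51 + 26/51 → 1
L = 13/51 + 25/51 + 26/51 + 1 = 115/51 ≈ 2.255 bits/symbol.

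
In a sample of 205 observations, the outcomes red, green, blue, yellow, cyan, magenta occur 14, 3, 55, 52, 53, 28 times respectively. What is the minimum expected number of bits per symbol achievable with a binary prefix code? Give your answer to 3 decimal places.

Probabilities are the counts divided by 205.
Repeatedly combine the two least-probable nodes; the expected code length is the sum of the merged weights.
merge 3/205 + 14/205 → 17/205
merge 17/205 + 28/205 → 9/41
merge 9/41 + 52/205 → 97/205
merge 53/205 + 11/41 → 108/205
merge 97/205 + 108/205 → 1
L = 17/205 + 9/41 + 97/205 + 108/205 + 1 = 472/205 ≈ 2.302 bits/symbol.

2.302 bits/symbol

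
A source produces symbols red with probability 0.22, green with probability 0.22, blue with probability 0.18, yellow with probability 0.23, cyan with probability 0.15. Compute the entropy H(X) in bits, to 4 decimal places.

2.3047 bits

H = −Σ pᵢ log₂ pᵢ.
−0.22·log₂(0.22) = 0.4806
−0.22·log₂(0.22) = 0.4806
−0.18·log₂(0.18) = 0.4453
−0.23·log₂(0.23) = 0.4877
−0.15·log₂(0.15) = 0.4105
Sum ≈ 2.3047 → 2.3047 bits.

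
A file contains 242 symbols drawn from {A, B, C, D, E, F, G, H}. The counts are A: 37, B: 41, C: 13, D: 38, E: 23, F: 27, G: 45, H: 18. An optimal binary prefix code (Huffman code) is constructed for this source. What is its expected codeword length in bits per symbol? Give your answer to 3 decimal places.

Probabilities are the counts divided by 242.
Repeatedly combine the two least-probable nodes; the expected code length is the sum of the merged weights.
merge 13/242 + 9/121 → 31/242
merge 23/242 + 27/242 → 25/121
merge 31/242 + 37/242 → 34/121
merge 19/121 + 41/242 → 79/242
merge 45/242 + 25/121 → 95/242
merge 34/121 + 79/242 → 147/242
merge 95/242 + 147/242 → 1
L = 31/242 + 25/121 + 34/121 + 79/242 + 95/242 + 147/242 + 1 = 356/121 ≈ 2.942 bits/symbol.

2.942 bits/symbol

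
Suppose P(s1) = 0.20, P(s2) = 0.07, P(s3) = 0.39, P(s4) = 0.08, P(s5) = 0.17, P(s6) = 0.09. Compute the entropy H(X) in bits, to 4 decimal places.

H = −Σ pᵢ log₂ pᵢ.
−0.20·log₂(0.20) = 0.4644
−0.07·log₂(0.07) = 0.2686
−0.39·log₂(0.39) = 0.5298
−0.08·log₂(0.08) = 0.2915
−0.17·log₂(0.17) = 0.4346
−0.09·log₂(0.09) = 0.3127
Sum ≈ 2.3015 → 2.3015 bits.

2.3015 bits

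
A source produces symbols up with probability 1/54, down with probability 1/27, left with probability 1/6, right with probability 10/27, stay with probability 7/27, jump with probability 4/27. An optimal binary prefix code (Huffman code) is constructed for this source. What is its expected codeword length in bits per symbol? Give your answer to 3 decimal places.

Repeatedly combine the two least-probable nodes; the expected code length is the sum of the merged weights.
merge 1/54 + 1/27 → 1/18
merge 1/18 + 4/27 → 11/54
merge 1/6 + 11/54 → 10/27
merge 7/27 + 10/27 → 17/27
merge 10/27 + 17/27 → 1
L = 1/18 + 11/54 + 10/27 + 17/27 + 1 = 61/27 ≈ 2.259 bits/symbol.

2.259 bits/symbol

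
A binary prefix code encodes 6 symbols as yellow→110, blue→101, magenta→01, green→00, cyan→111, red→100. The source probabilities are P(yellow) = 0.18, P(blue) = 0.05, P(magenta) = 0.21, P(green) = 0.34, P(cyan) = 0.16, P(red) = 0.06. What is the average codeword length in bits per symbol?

2.45 bits/symbol

L̄ = Σ pᵢ·ℓᵢ = 0.18·3 + 0.05·3 + 0.21·2 + 0.34·2 + 0.16·3 + 0.06·3 = 2.45 bits/symbol.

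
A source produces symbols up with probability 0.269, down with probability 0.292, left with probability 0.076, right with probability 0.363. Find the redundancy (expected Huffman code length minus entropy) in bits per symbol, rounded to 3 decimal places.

0.141 bits

Entropy H = −Σ p log₂ p ≈ 1.8414 bits.
Huffman merges: 19/250+269/1000→69/200; 73/250+69/200→637/1000; 363/1000+637/1000→1. L = 991/500 ≈ 1.9820.
L − H = 1.9820 − 1.8414 = 0.141 bits.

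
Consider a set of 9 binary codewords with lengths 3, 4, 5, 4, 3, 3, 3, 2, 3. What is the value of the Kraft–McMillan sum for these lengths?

With common denominator 2^5 = 32: Σ 2^(−ℓᵢ) = 4/32 + 2/32 + 1/32 + 2/32 + 4/32 + 4/32 + 4/32 + 8/32 + 4/32 = 33/32 = 1.03125.

1.03125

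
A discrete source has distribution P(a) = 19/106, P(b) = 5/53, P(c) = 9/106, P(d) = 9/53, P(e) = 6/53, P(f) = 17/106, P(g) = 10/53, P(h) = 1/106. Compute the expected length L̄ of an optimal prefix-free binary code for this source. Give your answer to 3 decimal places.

Repeatedly combine the two least-probable nodes; the expected code length is the sum of the merged weights.
merge 1/106 + 9/106 → 5/53
merge 5/53 + 5/53 → 10/53
merge 6/53 + 17/106 → 29/106
merge 9/53 + 19/106 → 37/106
merge 10/53 + 10/53 → 20/53
merge 29/106 + 37/106 → 33/53
merge 20/53 + 33/53 → 1
L = 5/53 + 10/53 + 29/106 + 37/106 + 20/53 + 33/53 + 1 = 154/53 ≈ 2.906 bits/symbol.

2.906 bits/symbol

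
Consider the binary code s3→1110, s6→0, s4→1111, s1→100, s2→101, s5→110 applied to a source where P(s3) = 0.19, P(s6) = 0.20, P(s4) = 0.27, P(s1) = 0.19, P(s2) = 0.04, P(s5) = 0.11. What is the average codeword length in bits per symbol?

L̄ = Σ pᵢ·ℓᵢ = 0.19·4 + 0.20·1 + 0.27·4 + 0.19·3 + 0.04·3 + 0.11·3 = 3.06 bits/symbol.

3.06 bits/symbol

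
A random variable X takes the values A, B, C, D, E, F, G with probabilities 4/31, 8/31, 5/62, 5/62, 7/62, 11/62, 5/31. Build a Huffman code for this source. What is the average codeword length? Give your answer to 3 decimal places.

Repeatedly combine the two least-probable nodes; the expected code length is the sum of the merged weights.
merge 5/62 + 5/62 → 5/31
merge 7/62 + 4/31 → 15/62
merge 5/31 + 5/31 → 10/31
merge 11/62 + 15/62 → 13/31
merge 8/31 + 10/31 → 18/31
merge 13/31 + 18/31 → 1
L = 5/31 + 15/62 + 10/31 + 13/31 + 18/31 + 1 = 169/62 ≈ 2.726 bits/symbol.

2.726 bits/symbol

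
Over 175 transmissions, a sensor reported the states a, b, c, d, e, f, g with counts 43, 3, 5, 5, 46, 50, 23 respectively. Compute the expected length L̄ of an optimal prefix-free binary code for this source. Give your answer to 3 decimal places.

Probabilities are the counts divided by 175.
Repeatedly combine the two least-probable nodes; the expected code length is the sum of the merged weights.
merge 3/175 + 1/35 → 8/175
merge 1/35 + 8/175 → 13/175
merge 13/175 + 23/175 → 36/175
merge 36/175 + 43/175 → 79/175
merge 46/175 + 2/7 → 96/175
merge 79/175 + 96/175 → 1
L = 8/175 + 13/175 + 36/175 + 79/175 + 96/175 + 1 = 407/175 ≈ 2.326 bits/symbol.

2.326 bits/symbol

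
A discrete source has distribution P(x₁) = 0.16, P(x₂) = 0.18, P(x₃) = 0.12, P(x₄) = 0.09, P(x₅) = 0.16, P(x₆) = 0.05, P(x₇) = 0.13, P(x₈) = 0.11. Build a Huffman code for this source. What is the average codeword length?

Repeatedly combine the two least-probable nodes; the expected code length is the sum of the merged weights.
merge 1/20 + 9/100 → 7/50
merge 11/100 + 3/25 → 23/100
merge 13/100 + 7/50 → 27/100
merge 4/25 + 4/25 → 8/25
merge 9/50 + 23/100 → 41/100
merge 27/100 + 8/25 → 59/100
merge 41/100 + 59/100 → 1
L = 7/50 + 23/100 + 27/100 + 8/25 + 41/100 + 59/100 + 1 = 74/25 = 2.96 bits/symbol.

2.96 bits/symbol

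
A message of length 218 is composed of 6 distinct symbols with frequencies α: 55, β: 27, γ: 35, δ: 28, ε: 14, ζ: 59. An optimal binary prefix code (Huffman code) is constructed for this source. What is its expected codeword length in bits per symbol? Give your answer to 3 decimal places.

Probabilities are the counts divided by 218.
Repeatedly combine the two least-probable nodes; the expected code length is the sum of the merged weights.
merge 7/109 + 27/218 → 41/218
merge 14/109 + 35/218 → 63/218
merge 41/218 + 55/218 → 48/109
merge 59/218 + 63/218 → 61/109
merge 48/109 + 61/109 → 1
L = 41/218 + 63/218 + 48/109 + 61/109 + 1 = 270/109 ≈ 2.477 bits/symbol.

2.477 bits/symbol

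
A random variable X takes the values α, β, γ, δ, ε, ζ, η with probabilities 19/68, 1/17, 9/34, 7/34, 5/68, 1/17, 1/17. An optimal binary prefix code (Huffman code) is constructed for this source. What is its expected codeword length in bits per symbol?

Repeatedly combine the two least-probable nodes; the expected code length is the sum of the merged weights.
merge 1/17 + 1/17 → 2/17
merge 1/17 + 5/68 → 9/68
merge 2/17 + 9/68 → 1/4
merge 7/34 + 1/4 → 31/68
merge 9/34 + 19/68 → 37/68
merge 31/68 + 37/68 → 1
L = 2/17 + 9/68 + 1/4 + 31/68 + 37/68 + 1 = 5/2 = 2.5 bits/symbol.

2.5 bits/symbol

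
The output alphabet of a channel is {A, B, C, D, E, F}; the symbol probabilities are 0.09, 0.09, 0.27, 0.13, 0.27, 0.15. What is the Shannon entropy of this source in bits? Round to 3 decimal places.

H = −Σ pᵢ log₂ pᵢ.
−0.09·log₂(0.09) = 0.3127
−0.09·log₂(0.09) = 0.3127
−0.27·log₂(0.27) = 0.5100
−0.13·log₂(0.13) = 0.3826
−0.27·log₂(0.27) = 0.5100
−0.15·log₂(0.15) = 0.4105
Sum ≈ 2.4385 → 2.439 bits.

2.439 bits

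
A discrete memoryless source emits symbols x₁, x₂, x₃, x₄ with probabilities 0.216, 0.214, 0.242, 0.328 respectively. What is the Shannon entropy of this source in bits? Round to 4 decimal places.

1.9764 bits

H = −Σ pᵢ log₂ pᵢ.
−0.216·log₂(0.216) = 0.4776
−0.214·log₂(0.214) = 0.4760
−0.242·log₂(0.242) = 0.4954
−0.328·log₂(0.328) = 0.5275
Sum ≈ 1.9764 → 1.9764 bits.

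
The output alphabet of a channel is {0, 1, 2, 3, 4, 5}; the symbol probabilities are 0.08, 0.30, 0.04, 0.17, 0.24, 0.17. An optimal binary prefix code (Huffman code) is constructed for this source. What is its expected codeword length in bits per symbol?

Repeatedly combine the two least-probable nodes; the expected code length is the sum of the merged weights.
merge 1/25 + 2/25 → 3/25
merge 3/25 + 17/100 → 29/100
merge 17/100 + 6/25 → 41/100
merge 29/100 + 3/10 → 59/100
merge 41/100 + 59/100 → 1
L = 3/25 + 29/100 + 41/100 + 59/100 + 1 = 241/100 = 2.41 bits/symbol.

2.41 bits/symbol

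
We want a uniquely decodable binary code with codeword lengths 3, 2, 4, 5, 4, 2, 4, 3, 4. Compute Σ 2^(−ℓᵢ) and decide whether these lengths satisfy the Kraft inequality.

With common denominator 2^5 = 32: Σ 2^(−ℓᵢ) = 4/32 + 8/32 + 2/32 + 1/32 + 2/32 + 8/32 + 2/32 + 4/32 + 2/32 = 33/32 = 1.03125.
Kraft's inequality requires Σ ≤ 1; here Σ = 1.03125 > 1, so no such prefix code exists.

1.03125; no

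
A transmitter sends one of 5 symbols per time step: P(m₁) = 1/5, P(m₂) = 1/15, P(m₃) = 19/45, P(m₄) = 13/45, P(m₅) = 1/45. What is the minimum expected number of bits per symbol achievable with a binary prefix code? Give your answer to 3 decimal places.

Repeatedly combine the two least-probable nodes; the expected code length is the sum of the merged weights.
merge 1/45 + 1/15 → 4/45
merge 4/45 + 1/5 → 13/45
merge 13/45 + 13/45 → 26/45
merge 19/45 + 26/45 → 1
L = 4/45 + 13/45 + 26/45 + 1 = 88/45 ≈ 1.956 bits/symbol.

1.956 bits/symbol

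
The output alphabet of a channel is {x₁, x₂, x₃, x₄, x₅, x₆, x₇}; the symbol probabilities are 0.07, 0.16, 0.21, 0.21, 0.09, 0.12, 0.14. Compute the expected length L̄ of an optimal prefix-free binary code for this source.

2.74 bits/symbol

Repeatedly combine the two least-probable nodes; the expected code length is the sum of the merged weights.
merge 7/100 + 9/100 → 4/25
merge 3/25 + 7/50 → 13/50
merge 4/25 + 4/25 → 8/25
merge 21/100 + 21/100 → 21/50
merge 13/50 + 8/25 → 29/50
merge 21/50 + 29/50 → 1
L = 4/25 + 13/50 + 8/25 + 21/50 + 29/50 + 1 = 137/50 = 2.74 bits/symbol.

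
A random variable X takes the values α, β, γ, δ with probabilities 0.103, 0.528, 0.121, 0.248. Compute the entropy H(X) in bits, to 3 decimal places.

1.692 bits

H = −Σ pᵢ log₂ pᵢ.
−0.103·log₂(0.103) = 0.3378
−0.528·log₂(0.528) = 0.4865
−0.121·log₂(0.121) = 0.3687
−0.248·log₂(0.248) = 0.4989
Sum ≈ 1.6918 → 1.692 bits.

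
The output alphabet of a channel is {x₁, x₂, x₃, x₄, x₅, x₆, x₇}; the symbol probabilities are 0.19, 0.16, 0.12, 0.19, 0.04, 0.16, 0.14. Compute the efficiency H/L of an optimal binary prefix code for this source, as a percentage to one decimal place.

97.4%

Entropy H = −Σ p log₂ p ≈ 2.7064 bits.
Huffman merges: 1/25+3/25→4/25; 7/50+4/25→3/10; 4/25+4/25→8/25; 19/100+19/100→19/50; 3/10+8/25→31/50; 19/50+31/50→1. L = 139/50 ≈ 2.7800.
Efficiency = H/L = 2.7064/2.7800 = 97.4%.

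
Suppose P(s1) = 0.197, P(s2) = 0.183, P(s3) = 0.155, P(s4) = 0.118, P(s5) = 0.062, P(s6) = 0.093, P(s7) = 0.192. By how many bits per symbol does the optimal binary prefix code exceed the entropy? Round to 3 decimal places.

0.051 bits

Entropy H = −Σ p log₂ p ≈ 2.7153 bits.
Huffman merges: 31/500+93/1000→31/200; 59/500+31/200→273/1000; 31/200+183/1000→169/500; 24/125+197/1000→389/1000; 273/1000+169/500→611/1000; 389/1000+611/1000→1. L = 1383/500 ≈ 2.7660.
L − H = 2.7660 − 2.7153 = 0.051 bits.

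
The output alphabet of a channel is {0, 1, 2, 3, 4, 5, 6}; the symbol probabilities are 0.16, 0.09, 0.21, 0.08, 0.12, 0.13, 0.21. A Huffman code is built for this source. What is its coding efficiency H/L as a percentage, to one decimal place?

99.0%

Entropy H = −Σ p log₂ p ≈ 2.7225 bits.
Huffman merges: 2/25+9/100→17/100; 3/25+13/100→1/4; 4/25+17/100→33/100; 21/100+21/100→21/50; 1/4+33/100→29/50; 21/50+29/50→1. L = 11/4 ≈ 2.7500.
Efficiency = H/L = 2.7225/2.7500 = 99.0%.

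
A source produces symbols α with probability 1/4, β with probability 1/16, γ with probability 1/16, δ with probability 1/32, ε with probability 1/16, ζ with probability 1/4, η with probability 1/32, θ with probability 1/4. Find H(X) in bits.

2.5625 bits

Each probability is a power of 1/2, so log₂(1/p) is an integer.
H = Σ p·log₂(1/p) = 1/4·2 + 1/16·4 + 1/16·4 + 1/32·5 + 1/16·4 + 1/4·2 + 1/32·5 + 1/4·2 = 2.5625 bits.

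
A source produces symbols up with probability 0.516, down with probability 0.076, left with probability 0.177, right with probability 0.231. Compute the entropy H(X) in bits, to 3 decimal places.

1.706 bits

H = −Σ pᵢ log₂ pᵢ.
−0.516·log₂(0.516) = 0.4926
−0.076·log₂(0.076) = 0.2826
−0.177·log₂(0.177) = 0.4422
−0.231·log₂(0.231) = 0.4883
Sum ≈ 1.7056 → 1.706 bits.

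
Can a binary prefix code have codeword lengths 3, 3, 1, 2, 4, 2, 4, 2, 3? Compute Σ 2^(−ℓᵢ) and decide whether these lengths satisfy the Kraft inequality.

With common denominator 2^4 = 16: Σ 2^(−ℓᵢ) = 2/16 + 2/16 + 8/16 + 4/16 + 1/16 + 4/16 + 1/16 + 4/16 + 2/16 = 28/16 = 1.75.
Kraft's inequality requires Σ ≤ 1; here Σ = 1.75 > 1, so no such prefix code exists.

1.75; no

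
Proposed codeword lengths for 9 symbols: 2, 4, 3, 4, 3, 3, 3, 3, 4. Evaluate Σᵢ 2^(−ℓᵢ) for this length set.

1.0625

With common denominator 2^4 = 16: Σ 2^(−ℓᵢ) = 4/16 + 1/16 + 2/16 + 1/16 + 2/16 + 2/16 + 2/16 + 2/16 + 1/16 = 17/16 = 1.0625.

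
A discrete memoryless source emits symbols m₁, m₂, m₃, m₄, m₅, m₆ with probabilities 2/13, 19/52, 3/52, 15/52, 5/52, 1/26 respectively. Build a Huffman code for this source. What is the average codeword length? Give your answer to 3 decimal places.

2.269 bits/symbol

Repeatedly combine the two least-probable nodes; the expected code length is the sum of the merged weights.
merge 1/26 + 3/52 → 5/52
merge 5/52 + 5/52 → 5/26
merge 2/13 + 5/26 → 9/26
merge 15/52 + 9/26 → 33/52
merge 19/52 + 33/52 → 1
L = 5/52 + 5/26 + 9/26 + 33/52 + 1 = 59/26 ≈ 2.269 bits/symbol.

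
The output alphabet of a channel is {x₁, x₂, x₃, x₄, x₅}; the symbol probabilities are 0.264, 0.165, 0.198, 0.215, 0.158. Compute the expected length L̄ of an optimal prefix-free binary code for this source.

Repeatedly combine the two least-probable nodes; the expected code length is the sum of the merged weights.
merge 79/500 + 33/200 → 323/1000
merge 99/500 + 43/200 → 413/1000
merge 33/125 + 323/1000 → 587/1000
merge 413/1000 + 587/1000 → 1
L = 323/1000 + 413/1000 + 587/1000 + 1 = 2323/1000 = 2.323 bits/symbol.

2.323 bits/symbol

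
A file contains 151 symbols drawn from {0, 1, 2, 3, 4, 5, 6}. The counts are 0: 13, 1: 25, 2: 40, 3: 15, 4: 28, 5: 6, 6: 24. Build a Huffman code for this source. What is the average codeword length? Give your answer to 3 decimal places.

Probabilities are the counts divided by 151.
Repeatedly combine the two least-probable nodes; the expected code length is the sum of the merged weights.
merge 6/151 + 13/151 → 19/151
merge 15/151 + 19/151 → 34/151
merge 24/151 + 25/151 → 49/151
merge 28/151 + 34/151 → 62/151
merge 40/151 + 49/151 → 89/151
merge 62/151 + 89/151 → 1
L = 19/151 + 34/151 + 49/151 + 62/151 + 89/151 + 1 = 404/151 ≈ 2.675 bits/symbol.

2.675 bits/symbol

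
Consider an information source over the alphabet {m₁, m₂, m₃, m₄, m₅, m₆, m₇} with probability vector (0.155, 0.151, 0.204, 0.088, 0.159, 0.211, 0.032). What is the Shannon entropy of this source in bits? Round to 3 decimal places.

H = −Σ pᵢ log₂ pᵢ.
−0.155·log₂(0.155) = 0.4169
−0.151·log₂(0.151) = 0.4118
−0.204·log₂(0.204) = 0.4678
−0.088·log₂(0.088) = 0.3086
−0.159·log₂(0.159) = 0.4218
−0.211·log₂(0.211) = 0.4736
−0.032·log₂(0.032) = 0.1589
Sum ≈ 2.6595 → 2.659 bits.

2.659 bits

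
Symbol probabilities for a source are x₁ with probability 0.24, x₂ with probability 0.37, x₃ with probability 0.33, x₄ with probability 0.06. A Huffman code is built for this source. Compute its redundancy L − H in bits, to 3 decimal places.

Entropy H = −Σ p log₂ p ≈ 1.7962 bits.
Huffman merges: 3/50+6/25→3/10; 3/10+33/100→63/100; 37/100+63/100→1. L = 193/100 ≈ 1.9300.
L − H = 1.9300 − 1.7962 = 0.134 bits.

0.134 bits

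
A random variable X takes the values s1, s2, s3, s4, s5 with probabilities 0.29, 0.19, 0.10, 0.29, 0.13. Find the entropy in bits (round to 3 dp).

2.206 bits

H = −Σ pᵢ log₂ pᵢ.
−0.29·log₂(0.29) = 0.5179
−0.19·log₂(0.19) = 0.4552
−0.10·log₂(0.10) = 0.3322
−0.29·log₂(0.29) = 0.5179
−0.13·log₂(0.13) = 0.3826
Sum ≈ 2.2059 → 2.206 bits.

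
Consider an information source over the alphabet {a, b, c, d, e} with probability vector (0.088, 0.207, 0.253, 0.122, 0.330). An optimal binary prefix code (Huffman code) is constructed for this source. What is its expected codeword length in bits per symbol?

Repeatedly combine the two least-probable nodes; the expected code length is the sum of the merged weights.
merge 11/125 + 61/500 → 21/100
merge 207/1000 + 21/100 → 417/1000
merge 253/1000 + 33/100 → 583/1000
merge 417/1000 + 583/1000 → 1
L = 21/100 + 417/1000 + 583/1000 + 1 = 221/100 = 2.21 bits/symbol.

2.21 bits/symbol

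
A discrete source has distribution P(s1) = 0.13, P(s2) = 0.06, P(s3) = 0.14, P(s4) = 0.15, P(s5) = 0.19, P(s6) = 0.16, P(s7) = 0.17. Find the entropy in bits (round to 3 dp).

H = −Σ pᵢ log₂ pᵢ.
−0.13·log₂(0.13) = 0.3826
−0.06·log₂(0.06) = 0.2435
−0.14·log₂(0.14) = 0.3971
−0.15·log₂(0.15) = 0.4105
−0.19·log₂(0.19) = 0.4552
−0.16·log₂(0.16) = 0.4230
−0.17·log₂(0.17) = 0.4346
Sum ≈ 2.7467 → 2.747 bits.

2.747 bits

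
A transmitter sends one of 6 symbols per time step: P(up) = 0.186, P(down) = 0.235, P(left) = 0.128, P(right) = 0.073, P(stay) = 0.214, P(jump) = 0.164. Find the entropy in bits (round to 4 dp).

H = −Σ pᵢ log₂ pᵢ.
−0.186·log₂(0.186) = 0.4514
−0.235·log₂(0.235) = 0.4910
−0.128·log₂(0.128) = 0.3796
−0.073·log₂(0.073) = 0.2756
−0.214·log₂(0.214) = 0.4760
−0.164·log₂(0.164) = 0.4278
Sum ≈ 2.5013 → 2.5013 bits.

2.5013 bits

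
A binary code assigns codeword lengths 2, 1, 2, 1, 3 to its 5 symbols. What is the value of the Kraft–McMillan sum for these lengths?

1.625

With common denominator 2^3 = 8: Σ 2^(−ℓᵢ) = 2/8 + 4/8 + 2/8 + 4/8 + 1/8 = 13/8 = 1.625.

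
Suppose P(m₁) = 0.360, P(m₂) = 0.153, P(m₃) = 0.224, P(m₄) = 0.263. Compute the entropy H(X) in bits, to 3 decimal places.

H = −Σ pᵢ log₂ pᵢ.
−0.360·log₂(0.360) = 0.5306
−0.153·log₂(0.153) = 0.4144
−0.224·log₂(0.224) = 0.4835
−0.263·log₂(0.263) = 0.5068
Sum ≈ 1.9353 → 1.935 bits.

1.935 bits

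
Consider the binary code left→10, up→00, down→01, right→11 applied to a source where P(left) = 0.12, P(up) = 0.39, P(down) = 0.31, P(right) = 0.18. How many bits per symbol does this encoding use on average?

2 bits/symbol

L̄ = Σ pᵢ·ℓᵢ = 0.12·2 + 0.39·2 + 0.31·2 + 0.18·2 = 2 bits/symbol.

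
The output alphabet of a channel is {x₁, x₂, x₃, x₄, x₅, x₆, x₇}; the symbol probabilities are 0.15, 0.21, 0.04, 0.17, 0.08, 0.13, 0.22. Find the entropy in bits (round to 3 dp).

2.658 bits

H = −Σ pᵢ log₂ pᵢ.
−0.15·log₂(0.15) = 0.4105
−0.21·log₂(0.21) = 0.4728
−0.04·log₂(0.04) = 0.1858
−0.17·log₂(0.17) = 0.4346
−0.08·log₂(0.08) = 0.2915
−0.13·log₂(0.13) = 0.3826
−0.22·log₂(0.22) = 0.4806
Sum ≈ 2.6584 → 2.658 bits.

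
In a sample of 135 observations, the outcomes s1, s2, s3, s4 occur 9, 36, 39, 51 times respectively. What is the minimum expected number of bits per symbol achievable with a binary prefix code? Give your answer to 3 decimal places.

1.956 bits/symbol

Probabilities are the counts divided by 135.
Repeatedly combine the two least-probable nodes; the expected code length is the sum of the merged weights.
merge 1/15 + 4/15 → 1/3
merge 13/45 + 1/3 → 28/45
merge 17/45 + 28/45 → 1
L = 1/3 + 28/45 + 1 = 88/45 ≈ 1.956 bits/symbol.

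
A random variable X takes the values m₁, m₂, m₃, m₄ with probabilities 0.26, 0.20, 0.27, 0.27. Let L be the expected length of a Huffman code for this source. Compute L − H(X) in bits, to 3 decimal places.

Entropy H = −Σ p log₂ p ≈ 1.9897 bits.
Huffman merges: 1/5+13/50→23/50; 27/100+27/100→27/50; 23/50+27/50→1. L = 2 ≈ 2.0000.
L − H = 2.0000 − 1.9897 = 0.010 bits.

0.010 bits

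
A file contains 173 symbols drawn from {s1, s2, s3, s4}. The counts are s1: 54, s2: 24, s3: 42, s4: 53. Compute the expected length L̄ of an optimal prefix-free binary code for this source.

Probabilities are the counts divided by 173.
Repeatedly combine the two least-probable nodes; the expected code length is the sum of the merged weights.
merge 24/173 + 42/173 → 66/173
merge 53/173 + 54/173 → 107/173
merge 66/173 + 107/173 → 1
L = 66/173 + 107/173 + 1 = 2 bits/symbol.

2 bits/symbol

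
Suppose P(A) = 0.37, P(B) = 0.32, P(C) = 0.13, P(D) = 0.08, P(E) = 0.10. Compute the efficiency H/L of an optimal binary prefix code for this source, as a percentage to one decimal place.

97.3%

Entropy H = −Σ p log₂ p ≈ 2.0631 bits.
Huffman merges: 2/25+1/10→9/50; 13/100+9/50→31/100; 31/100+8/25→63/100; 37/100+63/100→1. L = 53/25 ≈ 2.1200.
Efficiency = H/L = 2.0631/2.1200 = 97.3%.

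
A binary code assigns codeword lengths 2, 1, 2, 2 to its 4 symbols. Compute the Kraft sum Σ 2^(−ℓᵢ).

1.25

With common denominator 2^2 = 4: Σ 2^(−ℓᵢ) = 1/4 + 2/4 + 1/4 + 1/4 = 5/4 = 1.25.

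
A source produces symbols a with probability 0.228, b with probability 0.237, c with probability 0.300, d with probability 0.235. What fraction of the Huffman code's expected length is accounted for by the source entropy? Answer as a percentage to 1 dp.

99.5%

Entropy H = −Σ p log₂ p ≈ 1.9906 bits.
Huffman merges: 57/250+47/200→463/1000; 237/1000+3/10→537/1000; 463/1000+537/1000→1. L = 2 ≈ 2.0000.
Efficiency = H/L = 1.9906/2.0000 = 99.5%.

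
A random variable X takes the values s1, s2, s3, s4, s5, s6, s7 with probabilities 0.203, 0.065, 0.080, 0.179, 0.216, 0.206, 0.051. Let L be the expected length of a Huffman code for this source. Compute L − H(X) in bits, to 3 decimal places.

Entropy H = −Σ p log₂ p ≈ 2.6251 bits.
Huffman merges: 51/1000+13/200→29/250; 2/25+29/250→49/250; 179/1000+49/250→3/8; 203/1000+103/500→409/1000; 27/125+3/8→591/1000; 409/1000+591/1000→1. L = 2687/1000 ≈ 2.6870.
L − H = 2.6870 − 2.6251 = 0.062 bits.

0.062 bits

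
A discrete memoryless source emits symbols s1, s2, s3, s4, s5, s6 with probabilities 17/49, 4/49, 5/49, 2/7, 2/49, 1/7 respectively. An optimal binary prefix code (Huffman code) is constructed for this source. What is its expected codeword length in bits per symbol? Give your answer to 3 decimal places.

Repeatedly combine the two least-probable nodes; the expected code length is the sum of the merged weights.
merge 2/49 + 4/49 → 6/49
merge 5/49 + 6/49 → 11/49
merge 1/7 + 11/49 → 18/49
merge 2/7 + 17/49 → 31/49
merge 18/49 + 31/49 → 1
L = 6/49 + 11/49 + 18/49 + 31/49 + 1 = 115/49 ≈ 2.347 bits/symbol.

2.347 bits/symbol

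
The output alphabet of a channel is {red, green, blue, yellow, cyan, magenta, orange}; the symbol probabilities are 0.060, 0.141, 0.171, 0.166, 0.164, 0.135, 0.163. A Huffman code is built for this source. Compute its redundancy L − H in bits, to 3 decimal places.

0.077 bits

Entropy H = −Σ p log₂ p ≈ 2.7521 bits.
Huffman merges: 3/50+27/200→39/200; 141/1000+163/1000→38/125; 41/250+83/500→33/100; 171/1000+39/200→183/500; 38/125+33/100→317/500; 183/500+317/500→1. L = 2829/1000 ≈ 2.8290.
L − H = 2.8290 − 2.7521 = 0.077 bits.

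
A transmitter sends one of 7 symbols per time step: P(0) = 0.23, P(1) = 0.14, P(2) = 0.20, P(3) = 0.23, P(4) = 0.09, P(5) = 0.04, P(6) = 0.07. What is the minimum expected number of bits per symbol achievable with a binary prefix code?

Repeatedly combine the two least-probable nodes; the expected code length is the sum of the merged weights.
merge 1/25 + 7/100 → 11/100
merge 9/100 + 11/100 → 1/5
merge 7/50 + 1/5 → 17/50
merge 1/5 + 23/100 → 43/100
merge 23/100 + 17/50 → 57/100
merge 43/100 + 57/100 → 1
L = 11/100 + 1/5 + 17/50 + 43/100 + 57/100 + 1 = 53/20 = 2.65 bits/symbol.

2.65 bits/symbol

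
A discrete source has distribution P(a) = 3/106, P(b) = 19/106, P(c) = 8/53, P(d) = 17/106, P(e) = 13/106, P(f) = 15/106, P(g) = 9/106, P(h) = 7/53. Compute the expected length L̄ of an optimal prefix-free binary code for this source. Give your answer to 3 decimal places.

2.934 bits/symbol

Repeatedly combine the two least-probable nodes; the expected code length is the sum of the merged weights.
merge 3/106 + 9/106 → 6/53
merge 6/53 + 13/106 → 25/106
merge 7/53 + 15/106 → 29/106
merge 8/53 + 17/106 → 33/106
merge 19/106 + 25/106 → 22/53
merge 29/106 + 33/106 → 31/53
merge 22/53 + 31/53 → 1
L = 6/53 + 25/106 + 29/106 + 33/106 + 22/53 + 31/53 + 1 = 311/106 ≈ 2.934 bits/symbol.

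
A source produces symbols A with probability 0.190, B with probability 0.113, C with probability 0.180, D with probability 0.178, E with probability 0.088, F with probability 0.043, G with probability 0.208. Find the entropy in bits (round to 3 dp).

2.674 bits

H = −Σ pᵢ log₂ pᵢ.
−0.190·log₂(0.190) = 0.4552
−0.113·log₂(0.113) = 0.3555
−0.180·log₂(0.180) = 0.4453
−0.178·log₂(0.178) = 0.4432
−0.088·log₂(0.088) = 0.3086
−0.043·log₂(0.043) = 0.1952
−0.208·log₂(0.208) = 0.4712
Sum ≈ 2.6742 → 2.674 bits.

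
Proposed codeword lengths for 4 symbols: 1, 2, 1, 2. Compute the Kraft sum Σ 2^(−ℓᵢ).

With common denominator 2^2 = 4: Σ 2^(−ℓᵢ) = 2/4 + 1/4 + 2/4 + 1/4 = 6/4 = 1.5.

1.5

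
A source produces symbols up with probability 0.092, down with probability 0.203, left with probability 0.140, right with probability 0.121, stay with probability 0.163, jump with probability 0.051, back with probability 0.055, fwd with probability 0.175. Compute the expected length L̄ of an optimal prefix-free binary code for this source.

Repeatedly combine the two least-probable nodes; the expected code length is the sum of the merged weights.
merge 51/1000 + 11/200 → 53/500
merge 23/250 + 53/500 → 99/500
merge 121/1000 + 7/50 → 261/1000
merge 163/1000 + 7/40 → 169/500
merge 99/500 + 203/1000 → 401/1000
merge 261/1000 + 169/500 → 599/1000
merge 401/1000 + 599/1000 → 1
L = 53/500 + 99/500 + 261/1000 + 169/500 + 401/1000 + 599/1000 + 1 = 2903/1000 = 2.903 bits/symbol.

2.903 bits/symbol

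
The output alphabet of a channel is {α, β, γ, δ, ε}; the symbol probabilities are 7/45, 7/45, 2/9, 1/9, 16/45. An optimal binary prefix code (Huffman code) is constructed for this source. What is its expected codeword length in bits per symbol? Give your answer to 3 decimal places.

Repeatedly combine the two least-probable nodes; the expected code length is the sum of the merged weights.
merge 1/9 + 7/45 → 4/15
merge 7/45 + 2/9 → 17/45
merge 4/15 + 16/45 → 28/45
merge 17/45 + 28/45 → 1
L = 4/15 + 17/45 + 28/45 + 1 = 34/15 ≈ 2.267 bits/symbol.

2.267 bits/symbol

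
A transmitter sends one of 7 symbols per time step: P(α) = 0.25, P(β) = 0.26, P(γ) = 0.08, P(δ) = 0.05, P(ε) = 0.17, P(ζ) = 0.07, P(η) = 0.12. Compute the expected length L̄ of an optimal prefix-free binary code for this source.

Repeatedly combine the two least-probable nodes; the expected code length is the sum of the merged weights.
merge 1/20 + 7/100 → 3/25
merge 2/25 + 3/25 → 1/5
merge 3/25 + 17/100 → 29/100
merge 1/5 + 1/4 → 9/20
merge 13/50 + 29/100 → 11/20
merge 9/20 + 11/20 → 1
L = 3/25 + 1/5 + 29/100 + 9/20 + 11/20 + 1 = 261/100 = 2.61 bits/symbol.

2.61 bits/symbol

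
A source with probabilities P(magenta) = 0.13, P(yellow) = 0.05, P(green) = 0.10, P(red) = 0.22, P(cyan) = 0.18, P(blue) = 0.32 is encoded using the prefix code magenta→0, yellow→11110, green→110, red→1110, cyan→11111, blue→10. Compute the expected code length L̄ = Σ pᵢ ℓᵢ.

L̄ = Σ pᵢ·ℓᵢ = 0.13·1 + 0.05·5 + 0.10·3 + 0.22·4 + 0.18·5 + 0.32·2 = 3.1 bits/symbol.

3.1 bits/symbol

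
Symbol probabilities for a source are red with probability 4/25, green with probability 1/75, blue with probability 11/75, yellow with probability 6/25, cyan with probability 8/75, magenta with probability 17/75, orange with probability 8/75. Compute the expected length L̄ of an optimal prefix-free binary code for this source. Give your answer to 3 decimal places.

2.653 bits/symbol

Repeatedly combine the two least-probable nodes; the expected code length is the sum of the merged weights.
merge 1/75 + 8/75 → 3/25
merge 8/75 + 3/25 → 17/75
merge 11/75 + 4/25 → 23/75
merge 17/75 + 17/75 → 34/75
merge 6/25 + 23/75 → 41/75
merge 34/75 + 41/75 → 1
L = 3/25 + 17/75 + 23/75 + 34/75 + 41/75 + 1 = 199/75 ≈ 2.653 bits/symbol.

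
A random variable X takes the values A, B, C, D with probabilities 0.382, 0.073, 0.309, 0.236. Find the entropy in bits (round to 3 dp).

H = −Σ pᵢ log₂ pᵢ.
−0.382·log₂(0.382) = 0.5304
−0.073·log₂(0.073) = 0.2756
−0.309·log₂(0.309) = 0.5235
−0.236·log₂(0.236) = 0.4916
Sum ≈ 1.8212 → 1.821 bits.

1.821 bits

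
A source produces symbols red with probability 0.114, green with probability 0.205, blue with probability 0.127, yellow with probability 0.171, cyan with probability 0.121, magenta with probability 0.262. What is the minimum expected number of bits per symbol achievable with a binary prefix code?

2.533 bits/symbol

Repeatedly combine the two least-probable nodes; the expected code length is the sum of the merged weights.
merge 57/500 + 121/1000 → 47/200
merge 127/1000 + 171/1000 → 149/500
merge 41/200 + 47/200 → 11/25
merge 131/500 + 149/500 → 14/25
merge 11/25 + 14/25 → 1
L = 47/200 + 149/500 + 11/25 + 14/25 + 1 = 2533/1000 = 2.533 bits/symbol.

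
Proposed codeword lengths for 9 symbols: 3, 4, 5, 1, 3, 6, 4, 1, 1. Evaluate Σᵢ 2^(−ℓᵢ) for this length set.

With common denominator 2^6 = 64: Σ 2^(−ℓᵢ) = 8/64 + 4/64 + 2/64 + 32/64 + 8/64 + 1/64 + 4/64 + 32/64 + 32/64 = 123/64 = 1.921875.

1.921875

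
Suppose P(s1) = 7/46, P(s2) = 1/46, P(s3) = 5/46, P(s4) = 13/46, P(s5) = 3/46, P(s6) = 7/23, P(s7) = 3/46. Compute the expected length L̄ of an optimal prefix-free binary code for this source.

2.5 bits/symbol

Repeatedly combine the two least-probable nodes; the expected code length is the sum of the merged weights.
merge 1/46 + 3/46 → 2/23
merge 3/46 + 2/23 → 7/46
merge 5/46 + 7/46 → 6/23
merge 7/46 + 6/23 → 19/46
merge 13/46 + 7/23 → 27/46
merge 19/46 + 27/46 → 1
L = 2/23 + 7/46 + 6/23 + 19/46 + 27/46 + 1 = 5/2 = 2.5 bits/symbol.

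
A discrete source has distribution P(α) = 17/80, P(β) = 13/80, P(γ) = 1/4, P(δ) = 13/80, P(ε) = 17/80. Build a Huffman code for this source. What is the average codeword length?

2.325 bits/symbol

Repeatedly combine the two least-probable nodes; the expected code length is the sum of the merged weights.
merge 13/80 + 13/80 → 13/40
merge 17/80 + 17/80 → 17/40
merge 1/4 + 13/40 → 23/40
merge 17/40 + 23/40 → 1
L = 13/40 + 17/40 + 23/40 + 1 = 93/40 = 2.325 bits/symbol.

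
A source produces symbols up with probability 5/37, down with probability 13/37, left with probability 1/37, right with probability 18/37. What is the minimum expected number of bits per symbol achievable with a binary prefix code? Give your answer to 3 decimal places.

Repeatedly combine the two least-probable nodes; the expected code length is the sum of the merged weights.
merge 1/37 + 5/37 → 6/37
merge 6/37 + 13/37 → 19/37
merge 18/37 + 19/37 → 1
L = 6/37 + 19/37 + 1 = 62/37 ≈ 1.676 bits/symbol.

1.676 bits/symbol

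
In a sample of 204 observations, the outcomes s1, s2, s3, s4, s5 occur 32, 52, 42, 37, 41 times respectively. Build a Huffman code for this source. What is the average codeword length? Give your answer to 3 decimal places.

2.338 bits/symbol

Probabilities are the counts divided by 204.
Repeatedly combine the two least-probable nodes; the expected code length is the sum of the merged weights.
merge 8/51 + 37/204 → 23/68
merge 41/204 + 7/34 → 83/204
merge 13/51 + 23/68 → 121/204
merge 83/204 + 121/204 → 1
L = 23/68 + 83/204 + 121/204 + 1 = 159/68 ≈ 2.338 bits/symbol.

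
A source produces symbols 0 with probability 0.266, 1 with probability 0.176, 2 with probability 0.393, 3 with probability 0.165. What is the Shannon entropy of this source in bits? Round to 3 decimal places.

H = −Σ pᵢ log₂ pᵢ.
−0.266·log₂(0.266) = 0.5082
−0.176·log₂(0.176) = 0.4411
−0.393·log₂(0.393) = 0.5295
−0.165·log₂(0.165) = 0.4289
Sum ≈ 1.9078 → 1.908 bits.

1.908 bits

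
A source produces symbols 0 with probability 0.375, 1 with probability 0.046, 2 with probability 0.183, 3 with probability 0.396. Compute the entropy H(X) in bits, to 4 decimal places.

H = −Σ pᵢ log₂ pᵢ.
−0.375·log₂(0.375) = 0.5306
−0.046·log₂(0.046) = 0.2043
−0.183·log₂(0.183) = 0.4484
−0.396·log₂(0.396) = 0.5292
Sum ≈ 1.7126 → 1.7126 bits.

1.7126 bits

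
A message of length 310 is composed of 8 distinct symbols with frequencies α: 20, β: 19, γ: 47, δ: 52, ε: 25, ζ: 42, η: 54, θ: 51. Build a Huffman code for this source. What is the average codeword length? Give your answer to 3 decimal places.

Probabilities are the counts divided by 310.
Repeatedly combine the two least-probable nodes; the expected code length is the sum of the merged weights.
merge 19/310 + 2/31 → 39/310
merge 5/62 + 39/310 → 32/155
merge 21/155 + 47/310 → 89/310
merge 51/310 + 26/155 → 103/310
merge 27/155 + 32/155 → 59/155
merge 89/310 + 103/310 → 96/155
merge 59/155 + 96/155 → 1
L = 39/310 + 32/155 + 89/310 + 103/310 + 59/155 + 96/155 + 1 = 183/62 ≈ 2.952 bits/symbol.

2.952 bits/symbol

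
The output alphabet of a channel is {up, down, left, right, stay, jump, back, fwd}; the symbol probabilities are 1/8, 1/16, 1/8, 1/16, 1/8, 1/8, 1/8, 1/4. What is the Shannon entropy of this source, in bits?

2.875 bits

Each probability is a power of 1/2, so log₂(1/p) is an integer.
H = Σ p·log₂(1/p) = 1/8·3 + 1/16·4 + 1/8·3 + 1/16·4 + 1/8·3 + 1/8·3 + 1/8·3 + 1/4·2 = 2.875 bits.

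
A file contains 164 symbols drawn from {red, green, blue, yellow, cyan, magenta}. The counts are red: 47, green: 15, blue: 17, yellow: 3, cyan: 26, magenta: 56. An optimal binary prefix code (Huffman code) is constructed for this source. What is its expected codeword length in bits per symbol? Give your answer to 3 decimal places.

2.323 bits/symbol

Probabilities are the counts divided by 164.
Repeatedly combine the two least-probable nodes; the expected code length is the sum of the merged weights.
merge 3/164 + 15/164 → 9/82
merge 17/164 + 9/82 → 35/164
merge 13/82 + 35/164 → 61/164
merge 47/164 + 14/41 → 103/164
merge 61/164 + 103/164 → 1
L = 9/82 + 35/164 + 61/164 + 103/164 + 1 = 381/164 ≈ 2.323 bits/symbol.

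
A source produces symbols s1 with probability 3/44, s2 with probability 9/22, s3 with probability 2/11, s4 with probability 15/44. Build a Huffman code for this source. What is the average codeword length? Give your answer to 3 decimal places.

Repeatedly combine the two least-probable nodes; the expected code length is the sum of the merged weights.
merge 3/44 + 2/11 → 1/4
merge 1/4 + 15/44 → 13/22
merge 9/22 + 13/22 → 1
L = 1/4 + 13/22 + 1 = 81/44 ≈ 1.841 bits/symbol.

1.841 bits/symbol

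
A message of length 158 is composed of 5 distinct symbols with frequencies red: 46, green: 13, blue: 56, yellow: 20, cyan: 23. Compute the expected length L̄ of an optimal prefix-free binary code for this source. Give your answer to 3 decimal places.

Probabilities are the counts divided by 158.
Repeatedly combine the two least-probable nodes; the expected code length is the sum of the merged weights.
merge 13/158 + 10/79 → 33/158
merge 23/158 + 33/158 → 28/79
merge 23/79 + 28/79 → 51/79
merge 28/79 + 51/79 → 1
L = 33/158 + 28/79 + 51/79 + 1 = 349/158 ≈ 2.209 bits/symbol.

2.209 bits/symbol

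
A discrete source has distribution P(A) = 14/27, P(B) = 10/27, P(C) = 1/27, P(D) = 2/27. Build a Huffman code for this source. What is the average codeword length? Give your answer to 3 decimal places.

Repeatedly combine the two least-probable nodes; the expected code length is the sum of the merged weights.
merge 1/27 + 2/27 → 1/9
merge 1/9 + 10/27 → 13/27
merge 13/27 + 14/27 → 1
L = 1/9 + 13/27 + 1 = 43/27 ≈ 1.593 bits/symbol.

1.593 bits/symbol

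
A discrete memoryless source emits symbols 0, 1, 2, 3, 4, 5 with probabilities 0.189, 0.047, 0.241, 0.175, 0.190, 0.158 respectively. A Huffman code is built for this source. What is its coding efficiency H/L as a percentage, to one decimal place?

96.2%

Entropy H = −Σ p log₂ p ≈ 2.4722 bits.
Huffman merges: 47/1000+79/500→41/200; 7/40+189/1000→91/250; 19/100+41/200→79/200; 241/1000+91/250→121/200; 79/200+121/200→1. L = 2569/1000 ≈ 2.5690.
Efficiency = H/L = 2.4722/2.5690 = 96.2%.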